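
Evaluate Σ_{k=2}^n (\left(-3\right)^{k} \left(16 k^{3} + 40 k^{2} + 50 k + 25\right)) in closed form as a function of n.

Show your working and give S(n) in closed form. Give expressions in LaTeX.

Compute t_(k+1)/t_k: get 3*(-16*k**3 - 88*k**2 - 178*k - 131)/(16*k**3 + 40*k**2 + 50*k + 25).
A = -3, B = 1, C = k**3 + 5*k**2/2 + 25*k/8 + 25/16.
Solve (-3)·f(k+1) − (1)·f(k) = k**3 + 5*k**2/2 + 25*k/8 + 25/16.
Degrees (0,0,3) ⇒ d ≤ 3.
Solve for f: f(k) = -(4*k**3 + k**2 + 2*k + 1)/16 (degree 3 ≤ 3).
Get s_k = R·t_k = (-3)**k*(-4*k**3 - k**2 - 2*k - 1) with R(k) = B(k−1)f(k)/C(k) = -(4*k**3 + k**2 + 2*k + 1)/(16*k**3 + 40*k**2 + 50*k + 25).
Verify: (-3)**k*(16*k**3 + 40*k**2 + 50*k + 25) matches t_k.
Telescope: S(n) = s_(n+1) − s_(2) = 3*(-3)**n*(4*n**3 + 13*n**2 + 16*n + 8) − (-369) = 12*(-3)**n*n**3 + 39*(-3)**n*n**2 + 48*(-3)**n*n + 24*(-3)**n + 369.

S(n) = 12 \left(-3\right)^{n} n^{3} + 39 \left(-3\right)^{n} n^{2} + 48 \left(-3\right)^{n} n + 24 \left(-3\right)^{n} + 369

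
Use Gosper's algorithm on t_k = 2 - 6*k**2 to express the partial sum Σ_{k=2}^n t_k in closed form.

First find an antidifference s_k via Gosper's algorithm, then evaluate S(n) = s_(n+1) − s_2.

S(n) = -2*n**3 - 3*n**2 + n + 4

The ratio is (3*(k + 1)**2 - 1)/(3*k**2 - 1).
A = 1, B = 1, C = k**2 - 1/3.
Solve (1)·f(k+1) − (1)·f(k) = k**2 - 1/3.
Degrees (0,0,2) ⇒ d ≤ 3.
Solve for f: f(k) = k*(2*k**2 - 3*k - 1)/6 (degree 3 ≤ 3).
Then R = B(k−1)f/C = k*(2*k**2 - 3*k - 1)/(2*(3*k**2 - 1)), so s_k = R(k)·t_k = k*(-2*k**2 + 3*k + 1).
s_(k+1) − s_k = 2 - 6*k**2 = t_k.
Telescope: S(n) = s_(n+1) − s_(2) = -2*n**3 - 3*n**2 + n + 2 − (-2) = -2*n**3 - 3*n**2 + n + 4.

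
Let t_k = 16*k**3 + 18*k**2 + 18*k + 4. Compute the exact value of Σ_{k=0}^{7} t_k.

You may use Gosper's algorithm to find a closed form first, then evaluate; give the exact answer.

Step 1: r(k) = (8*k**3 + 33*k**2 + 51*k + 28)/(8*k**3 + 9*k**2 + 9*k + 2).
Gosper form: A/B · C(k+1)/C(k) with A=1, B=1, C=k**3 + 9*k**2/8 + 9*k/8 + 1/4.
Key eq: (1)·f(k+1) = (1)·f(k) + (k**3 + 9*k**2/8 + 9*k/8 + 1/4).
Degrees (0,0,3) ⇒ d ≤ 4.
Match coefficients ⇒ f(k) = k*(2*k - 1)*(k**2 + 1)/8.
R(k) = B(k−1)·f(k)/C(k) = k*(2*k - 1)*(k**2 + 1)/(8*k**3 + 9*k**2 + 9*k + 2); s_k = R·t_k = 2*k*(2*k**3 - k**2 + 2*k - 1).
Check: Δs_k = 16*k**3 + 18*k**2 + 18*k + 4. ✓
Evaluate s at k=8 and k=0: 15600 and 0; difference 15600.

Σ = 15600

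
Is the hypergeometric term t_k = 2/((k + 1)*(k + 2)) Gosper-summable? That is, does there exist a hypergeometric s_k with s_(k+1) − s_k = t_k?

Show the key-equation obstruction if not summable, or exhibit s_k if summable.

Compute t_(k+1)/t_k: get (k + 1)/(k + 3).
So A=k + 1 and B=k + 3, with C=1.
Set up (k + 1)·f(k+1) − (k + 2)·f(k) − (1) = 0.
d = 1 from the (1,1,0) case.
A polynomial solution: f(k) = k.
Then R = B(k−1)f/C = k*(k + 2), so s_k = R(k)·t_k = 2*k/(k + 1).
Check: Δs_k = 2/(k**2 + 3*k + 2). ✓

Yes. s_k = 2*k/(k + 1).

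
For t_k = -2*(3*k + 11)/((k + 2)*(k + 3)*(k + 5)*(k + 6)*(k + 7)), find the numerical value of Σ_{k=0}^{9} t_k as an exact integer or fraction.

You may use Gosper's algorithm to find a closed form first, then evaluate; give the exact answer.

Σ = -47/1440

The ratio is (k + 2)*(k + 5)*(3*k + 14)/((k + 4)*(k + 8)*(3*k + 11)).
Take A(k)=k + 2, B(k)=k + 8, C(k)=k**2 + 23*k/3 + 44/3.
Need (k + 2)·f(k+1) − (k + 7)·f(k) = k**2 + 23*k/3 + 44/3.
Degrees (1,1,2) ⇒ d ≤ 5.
Coefficient equations give f(k) = k*(k + 3)*(k + 4)*(k**2 + 13*k + 52)/180.
So s_k = (B(k−1)f/C)·t_k = (k*(k + 3)*(k + 7)*(k**2 + 13*k + 52)/(60*(3*k + 11)))·t_k = k*(-k**2 - 13*k - 52)/(30*(k**3 + 13*k**2 + 52*k + 60)).
s_(k+1) − s_k = 2*(-3*k - 11)/(k**5 + 23*k**4 + 203*k**3 + 853*k**2 + 1692*k + 1260) = t_k.
Evaluate s at k=10 and k=0: -47/1440 and 0; difference -47/1440.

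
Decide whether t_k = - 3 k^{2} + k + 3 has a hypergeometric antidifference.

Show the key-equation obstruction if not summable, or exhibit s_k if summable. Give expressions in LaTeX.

Compute t_(k+1)/t_k: get (k - 3*(k + 1)**2 + 4)/(-3*k**2 + k + 3).
A = 1, B = 1, C = k**2 - k/3 - 1.
Solve (1)·f(k+1) − (1)·f(k) = k**2 - k/3 - 1.
deg f ≤ 3 (via 0,0,2).
Match coefficients ⇒ f(k) = k*(k**2 - 2*k - 2)/3.
So s_k = (B(k−1)f/C)·t_k = (k*(k**2 - 2*k - 2)/(3*k**2 - k - 3))·t_k = k*(-k**2 + 2*k + 2).
Verify: -3*k**2 + k + 3 matches t_k.

Yes. s_k = k \left(- k^{2} + 2 k + 2\right).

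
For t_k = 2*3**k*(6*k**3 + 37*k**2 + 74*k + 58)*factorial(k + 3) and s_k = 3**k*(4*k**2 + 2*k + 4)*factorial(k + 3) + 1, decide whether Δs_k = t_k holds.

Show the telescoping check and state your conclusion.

valid; difference matches t_k

s_(k+1) = 3**(k + 1)*(2*k + 4*(k + 1)**2 + 6)*factorial(k + 4) + 1
s_(k+1) − s_k = 2*3**k*(6*k**3 + 37*k**2 + 74*k + 58)*factorial(k + 3)
(s_(k+1) − s_k) − t_k = 0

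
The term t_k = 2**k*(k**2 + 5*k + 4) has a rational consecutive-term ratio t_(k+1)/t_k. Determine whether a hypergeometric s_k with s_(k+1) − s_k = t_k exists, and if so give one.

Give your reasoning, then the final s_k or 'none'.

s_k = 2**k*k*(k + 1)

The ratio is 2*(k**2 + 7*k + 10)/(k**2 + 5*k + 4).
A = 2, B = 1, C = k**2 + 5*k + 4.
Need (2)·f(k+1) − (1)·f(k) = k**2 + 5*k + 4.
Degrees (0,0,2) ⇒ d ≤ 2.
Match coefficients ⇒ f(k) = k*(k + 1).
Certificate R = B(k−1)f/C = k/(k + 4) gives s_k = 2**k*k*(k + 1).
Verify: 2**k*(k + 1)*(k + 4) matches t_k.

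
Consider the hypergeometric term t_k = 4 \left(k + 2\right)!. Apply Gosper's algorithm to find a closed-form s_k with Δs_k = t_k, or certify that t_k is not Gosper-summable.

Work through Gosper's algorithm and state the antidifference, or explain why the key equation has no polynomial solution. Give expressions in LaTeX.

none (Gosper's algorithm certifies no s_k)

The ratio is k + 3.
So A=k + 3 and B=1, with C=1.
Need (k + 3)·f(k+1) − (1)·f(k) = 1.
Degrees (1,0,0) ⇒ d ≤ -1.
deg f ≤ -1 is impossible — no certificate.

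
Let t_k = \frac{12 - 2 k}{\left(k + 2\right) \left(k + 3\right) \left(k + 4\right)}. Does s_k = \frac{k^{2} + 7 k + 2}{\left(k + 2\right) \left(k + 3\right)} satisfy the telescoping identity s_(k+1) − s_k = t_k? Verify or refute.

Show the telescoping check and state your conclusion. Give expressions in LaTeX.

s_(k+1) = (7*k + (k + 1)**2 + 9)/((k + 3)*(k + 4))
s_(k+1) − s_k = 2*(6 - k)/(k**3 + 9*k**2 + 26*k + 24)
(s_(k+1) − s_k) − t_k = 0

valid; difference matches t_k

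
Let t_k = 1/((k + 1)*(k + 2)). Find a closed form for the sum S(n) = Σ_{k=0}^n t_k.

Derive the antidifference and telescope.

S(n) = (n + 1)/(n + 2)

t_(k+1)/t_k = (k + 1)/(k + 3).
Gosper form: A/B · C(k+1)/C(k) with A=k + 1, B=k + 3, C=1.
Set up (k + 1)·f(k+1) − (k + 2)·f(k) − (1) = 0.
deg f ≤ 1 (via 1,1,0).
Solve for f: f(k) = k (degree 1 ≤ 1).
R(k) = B(k−1)·f(k)/C(k) = k*(k + 2); s_k = R·t_k = k/(k + 1).
s_(k+1) − s_k = 1/(k**2 + 3*k + 2) = t_k.
Σ_(k=0)^n t_k = s_(n+1) − s_(0) = ((n + 1)/(n + 2)) − (0), i.e. (n + 1)/(n + 2).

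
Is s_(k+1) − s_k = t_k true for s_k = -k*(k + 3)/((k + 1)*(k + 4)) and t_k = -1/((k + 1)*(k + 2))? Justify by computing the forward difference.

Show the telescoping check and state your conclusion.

Invalid: residual (-k**2 - k + 4)/(k**4 + 12*k**3 + 49*k**2 + 78*k + 40) ≠ 0.

s_(k+1) = -(k + 1)*(k + 4)/((k + 2)*(k + 5))
s_(k+1) − s_k = 2*(-k**2 - 5*k - 8)/(k**4 + 12*k**3 + 49*k**2 + 78*k + 40)
(s_(k+1) − s_k) − t_k = (-k**2 - k + 4)/(k**4 + 12*k**3 + 49*k**2 + 78*k + 40)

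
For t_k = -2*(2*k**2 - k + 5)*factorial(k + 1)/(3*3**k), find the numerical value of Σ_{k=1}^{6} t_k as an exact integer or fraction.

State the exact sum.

Σ = -116156/243

r(k) = (k + 2)*(-k + 2*(k + 1)**2 + 4)/(3*(2*k**2 - k + 5)) after simplifying.
A = k/3 + 2/3, B = 1, C = k**2 - k/2 + 5/2.
Need (k/3 + 2/3)·f(k+1) − (1)·f(k) = k**2 - k/2 + 5/2.
From deg A=1, deg B=0, deg C=2: d=1.
Solve for f: f(k) = 3*(2*k - 1)/2 (degree 1 ≤ 1).
R(k) = B(k−1)·f(k)/C(k) = 3*(2*k - 1)/(2*k**2 - k + 5); s_k = R·t_k = -2*(2*k - 1)*factorial(k + 1)/3**k.
Verify: -2*(2*k**2 - k + 5)*factorial(k + 1)/(3*3**k) matches t_k.
Σ_(k=1)^(6) t_k = s_(7) − s_(1) = -116480/243 − (-4/3) = -116156/243.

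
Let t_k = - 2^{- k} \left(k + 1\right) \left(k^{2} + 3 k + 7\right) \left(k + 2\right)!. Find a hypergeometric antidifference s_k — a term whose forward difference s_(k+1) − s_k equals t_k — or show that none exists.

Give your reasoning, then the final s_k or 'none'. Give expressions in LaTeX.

s_k = - 2^{1 - k} \left(k^{2} + k + 1\right) \left(k + 2\right)!

Step 1: r(k) = (k + 2)*(k + 3)*(3*k + (k + 1)**2 + 10)/(2*(k + 1)*(k**2 + 3*k + 7)).
Factor: A=k/2 + 3/2; B=1; C=k**3 + 4*k**2 + 10*k + 7.
Solve (k/2 + 3/2)·f(k+1) − (1)·f(k) = k**3 + 4*k**2 + 10*k + 7.
From deg A=1, deg B=0, deg C=3: d=2.
Coefficient equations give f(k) = 2*(k**2 + k + 1).
Get s_k = R·t_k = -2**(1 - k)*(k**2 + k + 1)*factorial(k + 2) with R(k) = B(k−1)f(k)/C(k) = 2*(k**2 + k + 1)/((k + 1)*(k**2 + 3*k + 7)).
Verify: -(k + 1)*(k**2 + 3*k + 7)*factorial(k + 2)/2**k matches t_k.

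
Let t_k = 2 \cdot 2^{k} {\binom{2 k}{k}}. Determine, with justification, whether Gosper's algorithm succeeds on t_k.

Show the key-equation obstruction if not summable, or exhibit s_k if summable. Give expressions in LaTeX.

t_(k+1)/t_k = 4*(2*k + 1)/(k + 1).
A = 8*k + 4, B = k + 1, C = 1.
Need (8*k + 4)·f(k+1) − (k)·f(k) = 1.
d = -1 from the (1,1,0) case.
Negative degree bound (-1): no f exists, t_k not Gosper-summable.

No — t_k has no hypergeometric antidifference.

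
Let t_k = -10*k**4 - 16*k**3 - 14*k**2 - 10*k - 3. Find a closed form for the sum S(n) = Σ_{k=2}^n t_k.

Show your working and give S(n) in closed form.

r(k) = (10*k**4 + 56*k**3 + 122*k**2 + 126*k + 53)/(10*k**4 + 16*k**3 + 14*k**2 + 10*k + 3) after simplifying.
Factor: A=1; B=1; C=k**4 + 8*k**3/5 + 7*k**2/5 + k + 3/10.
Solve (1)·f(k+1) − (1)·f(k) = k**4 + 8*k**3/5 + 7*k**2/5 + k + 3/10.
Bound: deg f ≤ 5.
A polynomial solution: f(k) = k**2*(2*k**3 - k**2 + 2)/10.
R(k) = B(k−1)·f(k)/C(k) = k**2*(2*k**3 - k**2 + 2)/(10*k**4 + 16*k**3 + 14*k**2 + 10*k + 3); s_k = R·t_k = k**2*(-2*k**3 + k**2 - 2).
Check: Δs_k = -10*k**4 - 16*k**3 - 14*k**2 - 10*k - 3. ✓
s_(n+1) = -2*n**5 - 9*n**4 - 16*n**3 - 16*n**2 - 10*n - 3 and s_(2) = -56, so S(n) = -2*n**5 - 9*n**4 - 16*n**3 - 16*n**2 - 10*n + 53.

S(n) = -2*n**5 - 9*n**4 - 16*n**3 - 16*n**2 - 10*n + 53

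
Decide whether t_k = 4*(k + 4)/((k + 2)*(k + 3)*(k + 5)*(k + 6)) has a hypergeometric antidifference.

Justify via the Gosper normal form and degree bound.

Ratio r(k) = (k + 2)*(k + 5)**2/((k + 4)**2*(k + 7)).
Gosper form: A/B · C(k+1)/C(k) with A=k + 2, B=k + 7, C=k**2 + 8*k + 16.
Solve (k + 2)·f(k+1) − (k + 6)·f(k) = k**2 + 8*k + 16.
d = 4 from the (1,1,2) case.
Match coefficients ⇒ f(k) = k*(k + 3)*(k + 4)*(k + 7)/20.
R(k) = B(k−1)·f(k)/C(k) = k*(k + 3)*(k + 6)*(k + 7)/(20*(k + 4)); s_k = R·t_k = k*(k + 7)/(5*(k**2 + 7*k + 10)).
Check: Δs_k = 4*(k + 4)/(k**4 + 16*k**3 + 91*k**2 + 216*k + 180). ✓

Yes. s_k = k*(k + 7)/(5*(k**2 + 7*k + 10)).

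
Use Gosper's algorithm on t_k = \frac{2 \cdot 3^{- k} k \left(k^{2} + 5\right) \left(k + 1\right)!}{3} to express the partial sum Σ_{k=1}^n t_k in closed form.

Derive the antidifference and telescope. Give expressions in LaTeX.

S(n) = 2 \cdot 3^{- n - 1} n \left(n + 1\right) \left(n + 2\right)!

Compute t_(k+1)/t_k: get (k + 1)*(k + 2)*((k + 1)**2 + 5)/(3*k*(k**2 + 5)).
Take A(k)=k/3 + 2/3, B(k)=1, C(k)=k**3 + 5*k.
Set up (k/3 + 2/3)·f(k+1) − (1)·f(k) − (k**3 + 5*k) = 0.
deg f ≤ 2 (via 1,0,3).
Solving with deg f ≤ 2: f(k) = 3*k*(k - 1).
Get s_k = R·t_k = 2*k*(k - 1)*factorial(k + 1)/3**k with R(k) = B(k−1)f(k)/C(k) = 3*(k - 1)/(k**2 + 5).
s_(k+1) − s_k = 2*k*(k**2 + 5)*factorial(k + 1)/(3*3**k) = t_k.
Evaluate: s_(n+1) = 2*3**(-n - 1)*n*(n + 1)*factorial(n + 2); subtract s_(1) = 0 ⇒ S(n) = 2*3**(-n - 1)*n*(n + 1)*factorial(n + 2).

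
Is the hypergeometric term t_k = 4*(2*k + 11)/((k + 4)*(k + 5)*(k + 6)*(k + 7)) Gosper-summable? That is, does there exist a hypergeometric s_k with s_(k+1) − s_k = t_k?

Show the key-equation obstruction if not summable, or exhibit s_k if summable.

Yes. s_k = k*(k + 10)/(6*(k**2 + 10*k + 24)).

r(k) = (k + 4)*(2*k + 13)/((k + 8)*(2*k + 11)) after simplifying.
Take A(k)=k + 4, B(k)=k + 8, C(k)=k + 11/2.
Key eq: (k + 4)·f(k+1) = (k + 7)·f(k) + (k + 11/2).
deg f ≤ 3 (via 1,1,1).
Coefficient equations give f(k) = k*(k + 5)*(k + 10)/48.
So s_k = (B(k−1)f/C)·t_k = (k*(k + 5)*(k + 7)*(k + 10)/(24*(2*k + 11)))·t_k = k*(k + 10)/(6*(k**2 + 10*k + 24)).
Δs = 4*(2*k + 11)/(k**4 + 22*k**3 + 179*k**2 + 638*k + 840), as required.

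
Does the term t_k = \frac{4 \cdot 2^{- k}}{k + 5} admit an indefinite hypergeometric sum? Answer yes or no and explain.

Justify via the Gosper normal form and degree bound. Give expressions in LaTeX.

The ratio is (k + 5)/(2*(k + 6)).
A = k/2 + 5/2, B = k + 6, C = 1.
Need (k/2 + 5/2)·f(k+1) − (k + 5)·f(k) = 1.
deg f ≤ -1 (via 1,1,0).
d = -1 < 0 ⇒ no nonzero polynomial f; not summable.

No — key equation has no polynomial f.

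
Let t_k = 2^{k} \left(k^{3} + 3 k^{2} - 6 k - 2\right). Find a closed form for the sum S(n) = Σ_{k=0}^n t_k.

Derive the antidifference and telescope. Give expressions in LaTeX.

Ratio r(k) = 2*(k**3 + 6*k**2 + 3*k - 4)/(k**3 + 3*k**2 - 6*k - 2).
Factor: A=2; B=1; C=k**3 + 3*k**2 - 6*k - 2.
Set up (2)·f(k+1) − (1)·f(k) − (k**3 + 3*k**2 - 6*k - 2) = 0.
Bound: deg f ≤ 3.
A polynomial solution: f(k) = (k - 1)*(k**2 - 2*k - 2).
Certificate R = B(k−1)f/C = (k - 1)*(k**2 - 2*k - 2)/(k**3 + 3*k**2 - 6*k - 2) gives s_k = 2**k*(k**3 - 3*k**2 + 2).
Verify: 2**k*(k**3 + 3*k**2 - 6*k - 2) matches t_k.
s_(n+1) = 2**(n + 1)*n*(n**2 - 3) and s_(0) = 2, so S(n) = 2*2**n*n**3 - 6*2**n*n - 2.

S(n) = 2 \cdot 2^{n} n^{3} - 6 \cdot 2^{n} n - 2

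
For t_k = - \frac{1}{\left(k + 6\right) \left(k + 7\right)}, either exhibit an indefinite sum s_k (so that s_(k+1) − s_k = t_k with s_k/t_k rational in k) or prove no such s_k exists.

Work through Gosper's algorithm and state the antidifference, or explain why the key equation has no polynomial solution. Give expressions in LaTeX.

Ratio r(k) = (k + 6)/(k + 8).
Gosper form: A/B · C(k+1)/C(k) with A=k + 6, B=k + 8, C=1.
Set up (k + 6)·f(k+1) − (k + 7)·f(k) − (1) = 0.
Bound: deg f ≤ 1.
Match coefficients ⇒ f(k) = k/6.
Then R = B(k−1)f/C = k*(k + 7)/6, so s_k = R(k)·t_k = -k/(6*k + 36).
s_(k+1) − s_k = -1/(k**2 + 13*k + 42) = t_k.

s_k = - \frac{k}{6 k + 36}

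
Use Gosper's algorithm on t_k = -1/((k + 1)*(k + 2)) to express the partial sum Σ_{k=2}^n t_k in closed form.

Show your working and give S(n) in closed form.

Compute t_(k+1)/t_k: get (k + 1)/(k + 3).
Take A(k)=k + 1, B(k)=k + 3, C(k)=1.
Need (k + 1)·f(k+1) − (k + 2)·f(k) = 1.
Bound: deg f ≤ 1.
Solving with deg f ≤ 1: f(k) = k.
Certificate R = B(k−1)f/C = k*(k + 2) gives s_k = -k/(k + 1).
Check: Δs_k = -1/(k**2 + 3*k + 2). ✓
Σ_(k=2)^n t_k = s_(n+1) − s_(2) = ((-n - 1)/(n + 2)) − (-2/3), i.e. (1 - n)/(3*(n + 2)).

S(n) = (1 - n)/(3*(n + 2))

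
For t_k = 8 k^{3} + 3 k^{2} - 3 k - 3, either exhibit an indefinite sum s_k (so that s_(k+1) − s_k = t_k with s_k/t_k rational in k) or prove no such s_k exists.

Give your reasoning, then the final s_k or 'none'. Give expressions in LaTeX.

Step 1: r(k) = (8*k**3 + 27*k**2 + 27*k + 5)/(8*k**3 + 3*k**2 - 3*k - 3).
Take A(k)=1, B(k)=1, C(k)=k**3 + 3*k**2/8 - 3*k/8 - 3/8.
f must satisfy (1)·f(k+1) − (1)·f(k) = k**3 + 3*k**2/8 - 3*k/8 - 3/8.
Degrees (0,0,3) ⇒ d ≤ 4.
Match coefficients ⇒ f(k) = k*(2*k**3 - 3*k**2 - k - 1)/8.
Get s_k = R·t_k = k*(2*k**3 - 3*k**2 - k - 1) with R(k) = B(k−1)f(k)/C(k) = k*(2*k**3 - 3*k**2 - k - 1)/(8*k**3 + 3*k**2 - 3*k - 3).
s_(k+1) − s_k = 8*k**3 + 3*k**2 - 3*k - 3 = t_k.

s_k = k \left(2 k^{3} - 3 k^{2} - k - 1\right)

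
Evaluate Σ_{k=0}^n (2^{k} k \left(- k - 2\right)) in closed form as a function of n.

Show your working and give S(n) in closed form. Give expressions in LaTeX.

S(n) = - 2 \cdot 2^{n} n^{2} - 2 \cdot 2^{n} + 2

t_(k+1)/t_k = 2*(k + 1)*(k + 3)/(k*(k + 2)).
Gosper form: A/B · C(k+1)/C(k) with A=2, B=1, C=k**2 + 2*k.
Key eq: (2)·f(k+1) = (1)·f(k) + (k**2 + 2*k).
d = 2 from the (0,0,2) case.
Solve for f: f(k) = k**2 - 2*k + 2 (degree 2 ≤ 2).
Then R = B(k−1)f/C = (k**2 - 2*k + 2)/(k*(k + 2)), so s_k = R(k)·t_k = 2**k*(-k**2 + 2*k - 2).
s_(k+1) − s_k = 2**k*k*(-k - 2) = t_k.
Σ_(k=0)^n t_k = s_(n+1) − s_(0) = (2**(n + 1)*(-n**2 - 1)) − (-2), i.e. -2*2**n*n**2 - 2*2**n + 2.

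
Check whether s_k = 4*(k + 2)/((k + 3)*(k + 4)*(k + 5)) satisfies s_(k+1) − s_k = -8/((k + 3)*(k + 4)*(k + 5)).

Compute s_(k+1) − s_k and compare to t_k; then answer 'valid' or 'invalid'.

Invalid: residual 36/(k**4 + 18*k**3 + 119*k**2 + 342*k + 360) ≠ 0.

s_(k+1) = 4*(k + 3)/((k + 4)*(k + 5)*(k + 6))
s_(k+1) − s_k = 4*(-2*k - 3)/(k**4 + 18*k**3 + 119*k**2 + 342*k + 360)
(s_(k+1) − s_k) − t_k = 36/(k**4 + 18*k**3 + 119*k**2 + 342*k + 360)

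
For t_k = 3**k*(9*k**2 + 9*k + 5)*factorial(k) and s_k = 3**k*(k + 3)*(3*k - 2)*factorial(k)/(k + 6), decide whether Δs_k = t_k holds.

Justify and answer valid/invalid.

s_(k+1) = 3**(k + 1)*(k + 4)*(3*k + 1)*factorial(k + 1)/(k + 7)
s_(k+1) − s_k = 3**k*(9*k**4 + 99*k**3 + 311*k**2 + 275*k + 114)*factorial(k)/((k + 6)*(k + 7))
(s_(k+1) − s_k) − t_k = -3**(k + 1)*(9*k**3 + 63*k**2 + 56*k + 32)*factorial(k)/((k + 6)*(k + 7))

Invalid: residual -3**(k + 1)*(9*k**3 + 63*k**2 + 56*k + 32)*factorial(k)/((k + 6)*(k + 7)) ≠ 0.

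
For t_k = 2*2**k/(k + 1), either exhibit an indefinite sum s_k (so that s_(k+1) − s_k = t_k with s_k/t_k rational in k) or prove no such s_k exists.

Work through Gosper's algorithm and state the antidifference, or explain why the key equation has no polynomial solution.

Ratio r(k) = 2*(k + 1)/(k + 2).
Factor: A=2*k + 2; B=k + 2; C=1.
f must satisfy (2*k + 2)·f(k+1) − (k + 1)·f(k) = 1.
From deg A=1, deg B=1, deg C=0: d=-1.
d = -1 < 0 ⇒ no nonzero polynomial f; not summable.

not Gosper-summable; s_k does not exist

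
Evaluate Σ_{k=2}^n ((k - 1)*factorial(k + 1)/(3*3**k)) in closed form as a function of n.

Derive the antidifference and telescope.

Compute t_(k+1)/t_k: get k*(k + 2)/(3*(k - 1)).
Take A(k)=k/3 + 2/3, B(k)=1, C(k)=k - 1.
Need (k/3 + 2/3)·f(k+1) − (1)·f(k) = k - 1.
Bound: deg f ≤ 0.
Solve for f: f(k) = 3 (degree 0 ≤ 0).
R(k) = B(k−1)·f(k)/C(k) = 3/(k - 1); s_k = R·t_k = factorial(k + 1)/3**k.
Check: Δs_k = (k - 1)*factorial(k + 1)/(3*3**k). ✓
Evaluate: s_(n+1) = 3**(-n - 1)*factorial(n + 2); subtract s_(2) = 2/3 ⇒ S(n) = -2/3 + factorial(n + 2)/(3*3**n).

S(n) = -2/3 + factorial(n + 2)/(3*3**n)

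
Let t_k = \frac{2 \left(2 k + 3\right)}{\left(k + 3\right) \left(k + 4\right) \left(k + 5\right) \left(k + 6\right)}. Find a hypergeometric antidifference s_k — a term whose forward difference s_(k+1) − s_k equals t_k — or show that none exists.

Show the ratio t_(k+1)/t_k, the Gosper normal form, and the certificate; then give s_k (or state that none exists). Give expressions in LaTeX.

s_k = \frac{k \left(k^{2} + 12 k + 17\right)}{15 \left(k + 3\right) \left(k + 4\right) \left(k + 5\right)}

Step 1: r(k) = (k + 3)*(2*k + 5)/((k + 7)*(2*k + 3)).
A = k + 3, B = k + 7, C = k + 3/2.
Need (k + 3)·f(k+1) − (k + 6)·f(k) = k + 3/2.
Degrees (1,1,1) ⇒ d ≤ 3.
Coefficient equations give f(k) = k*(k**2 + 12*k + 17)/60.
Get s_k = R·t_k = k*(k**2 + 12*k + 17)/(15*(k + 3)*(k + 4)*(k + 5)) with R(k) = B(k−1)f(k)/C(k) = k*(k + 6)*(k**2 + 12*k + 17)/(30*(2*k + 3)).
Verify: 2*(2*k + 3)/(k**4 + 18*k**3 + 119*k**2 + 342*k + 360) matches t_k.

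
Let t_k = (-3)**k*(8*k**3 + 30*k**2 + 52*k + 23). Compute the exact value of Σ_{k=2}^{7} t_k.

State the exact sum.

Ratio r(k) = 3*(-8*k**3 - 54*k**2 - 136*k - 113)/(8*k**3 + 30*k**2 + 52*k + 23).
Factor: A=-3; B=1; C=k**3 + 15*k**2/4 + 13*k/2 + 23/8.
f must satisfy (-3)·f(k+1) − (1)·f(k) = k**3 + 15*k**2/4 + 13*k/2 + 23/8.
From deg A=0, deg B=0, deg C=3: d=3.
Match coefficients ⇒ f(k) = -(2*k**3 + 3*k**2 + 4*k - 1)/8.
Then R = B(k−1)f/C = -(2*k**3 + 3*k**2 + 4*k - 1)/(8*k**3 + 30*k**2 + 52*k + 23), so s_k = R(k)·t_k = (-3)**k*(-2*k**3 - 3*k**2 - 4*k + 1).
Δs = (-3)**k*(8*k**3 + 30*k**2 + 52*k + 23), as required.
Sum = s_(8) − s_(2); s_(8) = -8181567, s_(2) = -315 ⇒ -8181252.

Σ = -8181252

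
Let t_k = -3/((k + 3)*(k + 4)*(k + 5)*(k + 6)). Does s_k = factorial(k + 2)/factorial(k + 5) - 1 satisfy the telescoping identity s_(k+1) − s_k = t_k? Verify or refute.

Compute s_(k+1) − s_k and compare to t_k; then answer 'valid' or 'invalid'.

s_(k+1) = factorial(k + 3)/factorial(k + 6) - 1
s_(k+1) − s_k = -3/((k + 3)*(k + 4)*(k + 5)*(k + 6))
(s_(k+1) − s_k) − t_k = 0

Valid: the claim telescopes to t_k.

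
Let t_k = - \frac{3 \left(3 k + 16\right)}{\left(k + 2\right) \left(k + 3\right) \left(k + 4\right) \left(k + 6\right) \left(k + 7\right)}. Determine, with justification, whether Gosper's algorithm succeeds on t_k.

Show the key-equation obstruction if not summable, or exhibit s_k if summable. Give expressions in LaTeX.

Yes. s_k = \frac{k \left(- k^{2} - 11 k - 36\right)}{12 \left(k^{3} + 11 k^{2} + 36 k + 36\right)}.

Step 1: r(k) = (k + 2)*(k + 6)*(3*k + 19)/((k + 5)*(k + 8)*(3*k + 16)).
Gosper form: A/B · C(k+1)/C(k) with A=k + 2, B=k + 8, C=k**2 + 31*k/3 + 80/3.
f must satisfy (k + 2)·f(k+1) − (k + 7)·f(k) = k**2 + 31*k/3 + 80/3.
d = 5 from the (1,1,2) case.
Solving with deg f ≤ 5: f(k) = k*(k + 4)*(k + 5)*(k**2 + 11*k + 36)/108.
Then R = B(k−1)f/C = k*(k + 4)*(k + 7)*(k**2 + 11*k + 36)/(36*(3*k + 16)), so s_k = R(k)·t_k = k*(-k**2 - 11*k - 36)/(12*(k**3 + 11*k**2 + 36*k + 36)).
Check: Δs_k = 3*(-3*k - 16)/(k**5 + 22*k**4 + 185*k**3 + 740*k**2 + 1404*k + 1008). ✓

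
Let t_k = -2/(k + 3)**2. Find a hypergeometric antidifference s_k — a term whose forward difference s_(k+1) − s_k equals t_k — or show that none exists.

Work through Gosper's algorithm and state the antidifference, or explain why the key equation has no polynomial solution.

none — t_k is not Gosper-summable

Ratio r(k) = (k + 3)**2/(k + 4)**2.
Take A(k)=k**2 + 6*k + 9, B(k)=k**2 + 8*k + 16, C(k)=1.
Set up (k**2 + 6*k + 9)·f(k+1) − (k**2 + 6*k + 9)·f(k) − (1) = 0.
deg f ≤ 0 (via 2,2,0).
Generic f = c0 gives residual -1; -1 = 0 cannot hold, so t_k is not Gosper-summable.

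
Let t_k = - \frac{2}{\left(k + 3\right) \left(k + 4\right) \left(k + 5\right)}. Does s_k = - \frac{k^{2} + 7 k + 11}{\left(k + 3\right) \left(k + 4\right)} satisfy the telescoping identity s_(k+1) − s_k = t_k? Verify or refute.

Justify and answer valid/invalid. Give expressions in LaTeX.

s_(k+1) = (-7*k - (k + 1)**2 - 18)/((k + 4)*(k + 5))
s_(k+1) − s_k = -2/(k**3 + 12*k**2 + 47*k + 60)
(s_(k+1) − s_k) − t_k = 0

valid (s_(k+1) − s_k reduces to t_k)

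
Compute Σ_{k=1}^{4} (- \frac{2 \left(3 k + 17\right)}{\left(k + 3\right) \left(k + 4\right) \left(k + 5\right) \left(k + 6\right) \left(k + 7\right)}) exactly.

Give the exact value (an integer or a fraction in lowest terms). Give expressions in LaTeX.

Compute t_(k+1)/t_k: get (k + 3)*(3*k + 20)/((k + 8)*(3*k + 17)).
So A=k + 3 and B=k + 8, with C=k + 17/3.
Set up (k + 3)·f(k+1) − (k + 7)·f(k) − (k + 17/3) = 0.
Degrees (1,1,1) ⇒ d ≤ 4.
Match coefficients ⇒ f(k) = k*(k + 5)*(k**2 + 13*k + 54)/216.
So s_k = (B(k−1)f/C)·t_k = (k*(k + 5)*(k + 7)*(k**2 + 13*k + 54)/(72*(3*k + 17)))·t_k = k*(-k**2 - 13*k - 54)/(36*(k**3 + 13*k**2 + 54*k + 72)).
Check: Δs_k = 2*(-3*k - 17)/(k**5 + 25*k**4 + 245*k**3 + 1175*k**2 + 2754*k + 2520). ✓
Evaluate s at k=5 and k=1: -5/198 and -17/1260; difference -163/13860.

Σ = -163/13860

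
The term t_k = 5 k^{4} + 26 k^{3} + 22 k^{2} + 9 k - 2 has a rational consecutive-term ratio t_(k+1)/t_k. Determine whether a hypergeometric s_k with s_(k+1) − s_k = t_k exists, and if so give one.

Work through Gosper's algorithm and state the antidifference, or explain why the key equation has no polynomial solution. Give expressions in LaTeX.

Step 1: r(k) = (5*k**4 + 46*k**3 + 130*k**2 + 151*k + 60)/(5*k**4 + 26*k**3 + 22*k**2 + 9*k - 2).
Take A(k)=1, B(k)=1, C(k)=k**4 + 26*k**3/5 + 22*k**2/5 + 9*k/5 - 2/5.
Need (1)·f(k+1) − (1)·f(k) = k**4 + 26*k**3/5 + 22*k**2/5 + 9*k/5 - 2/5.
Degrees (0,0,4) ⇒ d ≤ 5.
Coefficient equations give f(k) = k*(k**4 + 4*k**3 - 4*k**2 - 3)/5.
Then R = B(k−1)f/C = k*(k**4 + 4*k**3 - 4*k**2 - 3)/(5*k**4 + 26*k**3 + 22*k**2 + 9*k - 2), so s_k = R(k)·t_k = k*(k**4 + 4*k**3 - 4*k**2 - 3).
s_(k+1) − s_k = 5*k**4 + 26*k**3 + 22*k**2 + 9*k - 2 = t_k.

s_k = k \left(k^{4} + 4 k^{3} - 4 k^{2} - 3\right)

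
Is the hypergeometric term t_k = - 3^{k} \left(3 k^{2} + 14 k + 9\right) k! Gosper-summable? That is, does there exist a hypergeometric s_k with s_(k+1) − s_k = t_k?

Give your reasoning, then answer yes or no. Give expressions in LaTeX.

t_(k+1)/t_k = 3*(3*k**3 + 23*k**2 + 46*k + 26)/(3*k**2 + 14*k + 9).
So A=3*k + 3 and B=1, with C=k**2 + 14*k/3 + 3.
Need (3*k + 3)·f(k+1) − (1)·f(k) = k**2 + 14*k/3 + 3.
d = 1 from the (1,0,2) case.
A polynomial solution: f(k) = (k + 3)/3.
Then R = B(k−1)f/C = (k + 3)/(3*k**2 + 14*k + 9), so s_k = R(k)·t_k = -3**k*(k + 3)*factorial(k).
Verify: -3**k*(3*k**2 + 14*k + 9)*factorial(k) matches t_k.

Yes. s_k = - 3^{k} \left(k + 3\right) k!.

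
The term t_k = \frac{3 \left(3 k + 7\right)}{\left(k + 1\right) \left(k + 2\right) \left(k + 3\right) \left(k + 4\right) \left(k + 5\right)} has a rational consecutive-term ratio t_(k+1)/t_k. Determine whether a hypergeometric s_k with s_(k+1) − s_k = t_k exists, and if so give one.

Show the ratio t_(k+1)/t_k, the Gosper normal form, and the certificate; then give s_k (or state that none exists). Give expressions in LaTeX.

s_k = \frac{k \left(k^{2} + 8 k + 19\right)}{4 \left(k^{3} + 8 k^{2} + 19 k + 12\right)}

Ratio r(k) = (k + 1)*(3*k + 10)/((k + 6)*(3*k + 7)).
A = k + 1, B = k + 6, C = k + 7/3.
f must satisfy (k + 1)·f(k+1) − (k + 5)·f(k) = k + 7/3.
deg f ≤ 4 (via 1,1,1).
Coefficient equations give f(k) = k*(k + 2)*(k**2 + 8*k + 19)/36.
So s_k = (B(k−1)f/C)·t_k = (k*(k + 2)*(k + 5)*(k**2 + 8*k + 19)/(12*(3*k + 7)))·t_k = k*(k**2 + 8*k + 19)/(4*(k**3 + 8*k**2 + 19*k + 12)).
Verify: 3*(3*k + 7)/(k**5 + 15*k**4 + 85*k**3 + 225*k**2 + 274*k + 120) matches t_k.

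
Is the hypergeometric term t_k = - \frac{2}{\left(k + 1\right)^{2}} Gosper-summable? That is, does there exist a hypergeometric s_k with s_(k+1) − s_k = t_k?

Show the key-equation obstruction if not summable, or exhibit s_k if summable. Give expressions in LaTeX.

No. Not Gosper-summable.

Ratio r(k) = (k + 1)**2/(k + 2)**2.
Factor: A=k**2 + 2*k + 1; B=k**2 + 4*k + 4; C=1.
f must satisfy (k**2 + 2*k + 1)·f(k+1) − (k**2 + 2*k + 1)·f(k) = 1.
From deg A=2, deg B=2, deg C=0: d=0.
Write f(k) = c0. Then LHS − RHS = -1, requiring -1 = 0: contradictory. No certificate.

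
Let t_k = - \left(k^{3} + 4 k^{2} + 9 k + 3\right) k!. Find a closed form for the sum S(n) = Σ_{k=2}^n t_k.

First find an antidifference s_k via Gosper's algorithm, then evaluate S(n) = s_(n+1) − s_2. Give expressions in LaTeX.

S(n) = - n^{3} n! - 5 n^{2} n! - 11 n n! - 7 n! + 24

Compute t_(k+1)/t_k: get (k**4 + 8*k**3 + 27*k**2 + 37*k + 17)/(k**3 + 4*k**2 + 9*k + 3).
Gosper form: A/B · C(k+1)/C(k) with A=k + 1, B=1, C=k**3 + 4*k**2 + 9*k + 3.
Need (k + 1)·f(k+1) − (1)·f(k) = k**3 + 4*k**2 + 9*k + 3.
From deg A=1, deg B=0, deg C=3: d=2.
A polynomial solution: f(k) = k**2 + 2*k + 4.
Get s_k = R·t_k = -(k**2 + 2*k + 4)*factorial(k) with R(k) = B(k−1)f(k)/C(k) = (k**2 + 2*k + 4)/(k**3 + 4*k**2 + 9*k + 3).
Check: Δs_k = -(k**3 + 4*k**2 + 9*k + 3)*factorial(k). ✓
Telescope: S(n) = s_(n+1) − s_(2) = -(n**2 + 4*n + 7)*factorial(n + 1) − (-24) = -n**3*factorial(n) - 5*n**2*factorial(n) - 11*n*factorial(n) - 7*factorial(n) + 24.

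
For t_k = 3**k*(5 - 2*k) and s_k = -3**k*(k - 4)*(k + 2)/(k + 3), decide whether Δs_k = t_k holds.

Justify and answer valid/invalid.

Invalid: residual 3**k*(2*k**2 - 11)/(k**2 + 7*k + 12) ≠ 0.

s_(k+1) = 3**(k + 1)*(9 - k**2)/(k + 4)
s_(k+1) − s_k = 3**k*(-2*k**3 - 7*k**2 + 11*k + 49)/(k**2 + 7*k + 12)
(s_(k+1) − s_k) − t_k = 3**k*(2*k**2 - 11)/(k**2 + 7*k + 12)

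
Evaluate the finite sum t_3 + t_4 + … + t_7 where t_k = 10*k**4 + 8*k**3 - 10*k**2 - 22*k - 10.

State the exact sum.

Σ = 50840

Step 1: r(k) = (5*k**4 + 24*k**3 + 37*k**2 + 11*k - 12)/(5*k**4 + 4*k**3 - 5*k**2 - 11*k - 5).
A = 1, B = 1, C = k**4 + 4*k**3/5 - k**2 - 11*k/5 - 1.
Solve (1)·f(k+1) − (1)·f(k) = k**4 + 4*k**3/5 - k**2 - 11*k/5 - 1.
Bound: deg f ≤ 5.
Solve for f: f(k) = k*(2*k**4 - 3*k**3 - 4*k**2 - 4*k - 1)/10 (degree 5 ≤ 5).
R(k) = B(k−1)·f(k)/C(k) = k*(2*k**4 - 3*k**3 - 4*k**2 - 4*k - 1)/(2*(5*k**4 + 4*k**3 - 5*k**2 - 11*k - 5)); s_k = R·t_k = k*(2*k**4 - 3*k**3 - 4*k**2 - 4*k - 1).
s_(k+1) − s_k = 10*k**4 + 8*k**3 - 10*k**2 - 22*k - 10 = t_k.
Σ_(k=3)^(7) t_k = s_(8) − s_(3) = 50936 − (96) = 50840.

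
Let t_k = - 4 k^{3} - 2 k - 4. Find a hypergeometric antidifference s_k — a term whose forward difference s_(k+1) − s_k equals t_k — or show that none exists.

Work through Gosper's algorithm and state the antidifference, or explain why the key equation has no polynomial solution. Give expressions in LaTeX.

s_k = k \left(- k^{3} + 2 k^{2} - 2 k - 3\right)

Ratio r(k) = (k + 2*(k + 1)**3 + 3)/(2*k**3 + k + 2).
A = 1, B = 1, C = k**3 + k/2 + 1.
Key eq: (1)·f(k+1) = (1)·f(k) + (k**3 + k/2 + 1).
From deg A=0, deg B=0, deg C=3: d=4.
Coefficient equations give f(k) = k*(k**3 - 2*k**2 + 2*k + 3)/4.
Then R = B(k−1)f/C = k*(k**3 - 2*k**2 + 2*k + 3)/(2*(2*k**3 + k + 2)), so s_k = R(k)·t_k = k*(-k**3 + 2*k**2 - 2*k - 3).
Δs = -4*k**3 - 2*k - 4, as required.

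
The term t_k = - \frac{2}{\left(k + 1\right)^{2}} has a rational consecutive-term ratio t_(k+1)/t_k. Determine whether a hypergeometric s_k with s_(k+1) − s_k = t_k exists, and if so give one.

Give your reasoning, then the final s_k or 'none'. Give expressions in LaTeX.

Compute t_(k+1)/t_k: get (k + 1)**2/(k + 2)**2.
Normal form (A,B,C) = (k**2 + 2*k + 1, k**2 + 4*k + 4, 1).
Need (k**2 + 2*k + 1)·f(k+1) − (k**2 + 2*k + 1)·f(k) = 1.
d = 0 from the (2,2,0) case.
f = c0 ⇒ A·f(k+1) − B(k−1)·f(k) − C = -1. The system {-1 = 0} is inconsistent; no antidifference.

no hypergeometric antidifference exists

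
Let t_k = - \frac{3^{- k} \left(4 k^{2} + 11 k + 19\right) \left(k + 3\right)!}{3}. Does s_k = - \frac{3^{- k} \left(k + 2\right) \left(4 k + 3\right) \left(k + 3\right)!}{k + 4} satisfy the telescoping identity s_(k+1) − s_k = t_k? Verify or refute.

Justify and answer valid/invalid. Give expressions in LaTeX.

s_(k+1) = -(k + 3)*(4*k + 7)*factorial(k + 4)/(3*3**k*(k + 5))
s_(k+1) − s_k = -(4*k**4 + 39*k**3 + 144*k**2 + 289*k + 246)*factorial(k + 3)/(3*3**k*(k + 4)*(k + 5))
(s_(k+1) − s_k) − t_k = 2*(4*k**3 + 27*k**2 + 51*k + 67)*factorial(k + 3)/(3*3**k*(k + 4)*(k + 5))

Invalid: residual \frac{2 \cdot 3^{- k} \left(4 k^{3} + 27 k^{2} + 51 k + 67\right) \left(k + 3\right)!}{3 \left(k + 4\right) \left(k + 5\right)} ≠ 0.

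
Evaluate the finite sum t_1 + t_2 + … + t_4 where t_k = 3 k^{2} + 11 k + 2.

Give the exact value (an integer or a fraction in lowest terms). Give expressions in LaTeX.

Σ = 208

The ratio is (3*k**2 + 17*k + 16)/(3*k**2 + 11*k + 2).
Gosper form: A/B · C(k+1)/C(k) with A=1, B=1, C=k**2 + 11*k/3 + 2/3.
Set up (1)·f(k+1) − (1)·f(k) − (k**2 + 11*k/3 + 2/3) = 0.
Bound: deg f ≤ 3.
Coefficient equations give f(k) = k*(k**2 + 4*k - 3)/3.
Get s_k = R·t_k = k*(k**2 + 4*k - 3) with R(k) = B(k−1)f(k)/C(k) = k*(k**2 + 4*k - 3)/(3*k**2 + 11*k + 2).
Check: Δs_k = 3*k**2 + 11*k + 2. ✓
Sum = s_(5) − s_(1); s_(5) = 210, s_(1) = 2 ⇒ 208.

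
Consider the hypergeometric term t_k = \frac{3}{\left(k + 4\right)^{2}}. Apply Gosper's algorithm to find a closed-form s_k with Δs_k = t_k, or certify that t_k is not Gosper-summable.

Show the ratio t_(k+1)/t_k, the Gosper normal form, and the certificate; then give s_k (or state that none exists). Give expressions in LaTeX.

The ratio is (k + 4)**2/(k + 5)**2.
Factor: A=k**2 + 8*k + 16; B=k**2 + 10*k + 25; C=1.
f must satisfy (k**2 + 8*k + 16)·f(k+1) − (k**2 + 8*k + 16)·f(k) = 1.
Degrees (2,2,0) ⇒ d ≤ 0.
f = c0 ⇒ A·f(k+1) − B(k−1)·f(k) − C = -1. The system {-1 = 0} is inconsistent; no antidifference.

none — t_k is not Gosper-summable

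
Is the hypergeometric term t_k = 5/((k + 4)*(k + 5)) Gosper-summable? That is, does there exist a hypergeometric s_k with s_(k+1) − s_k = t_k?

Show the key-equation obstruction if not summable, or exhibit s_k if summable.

Yes. s_k = 5*k/(4*(k + 4)).

Compute t_(k+1)/t_k: get (k + 4)/(k + 6).
Factor: A=k + 4; B=k + 6; C=1.
Solve (k + 4)·f(k+1) − (k + 5)·f(k) = 1.
deg f ≤ 1 (via 1,1,0).
A polynomial solution: f(k) = k/4.
Get s_k = R·t_k = 5*k/(4*(k + 4)) with R(k) = B(k−1)f(k)/C(k) = k*(k + 5)/4.
Check: Δs_k = 5/(k**2 + 9*k + 20). ✓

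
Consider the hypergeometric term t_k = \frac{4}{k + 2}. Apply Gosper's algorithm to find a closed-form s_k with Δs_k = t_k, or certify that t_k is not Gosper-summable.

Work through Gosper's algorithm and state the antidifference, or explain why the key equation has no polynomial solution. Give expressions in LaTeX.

Ratio r(k) = (k + 2)/(k + 3).
Normal form (A,B,C) = (k + 2, k + 3, 1).
Set up (k + 2)·f(k+1) − (k + 2)·f(k) − (1) = 0.
Bound: deg f ≤ 0.
Write f(k) = c0. Then LHS − RHS = -1, requiring -1 = 0: contradictory. No certificate.

none (Gosper's algorithm certifies no s_k)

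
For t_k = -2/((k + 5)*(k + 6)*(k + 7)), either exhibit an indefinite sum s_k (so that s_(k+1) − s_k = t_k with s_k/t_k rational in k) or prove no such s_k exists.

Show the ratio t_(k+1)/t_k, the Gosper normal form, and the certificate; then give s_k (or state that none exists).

s_k = k*(-k - 11)/(30*(k + 5)*(k + 6))

Ratio r(k) = (k + 5)/(k + 8).
Take A(k)=k + 5, B(k)=k + 8, C(k)=1.
Need (k + 5)·f(k+1) − (k + 7)·f(k) = 1.
deg f ≤ 2 (via 1,1,0).
Coefficient equations give f(k) = k*(k + 11)/60.
So s_k = (B(k−1)f/C)·t_k = (k*(k + 7)*(k + 11)/60)·t_k = k*(-k - 11)/(30*(k + 5)*(k + 6)).
Check: Δs_k = -2/(k**3 + 18*k**2 + 107*k + 210). ✓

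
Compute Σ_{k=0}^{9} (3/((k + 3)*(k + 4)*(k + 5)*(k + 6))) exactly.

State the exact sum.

Ratio r(k) = (k + 3)/(k + 7).
Factor: A=k + 3; B=k + 7; C=1.
f must satisfy (k + 3)·f(k+1) − (k + 6)·f(k) = 1.
d = 3 from the (1,1,0) case.
Coefficient equations give f(k) = k*(k**2 + 12*k + 47)/180.
R(k) = B(k−1)·f(k)/C(k) = k*(k + 6)*(k**2 + 12*k + 47)/180; s_k = R·t_k = k*(k**2 + 12*k + 47)/(60*(k + 3)*(k + 4)*(k + 5)).
Δs = 3/(k**4 + 18*k**3 + 119*k**2 + 342*k + 360), as required.
Telescoping: Σ = s_(10) − s_(0) = 89/5460 − (0) = 89/5460.

Σ = 89/5460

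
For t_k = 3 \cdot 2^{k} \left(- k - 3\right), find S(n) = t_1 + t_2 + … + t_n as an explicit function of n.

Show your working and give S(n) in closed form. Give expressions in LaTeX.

r(k) = 2*(k + 4)/(k + 3) after simplifying.
Factor: A=2; B=1; C=k + 3.
Key eq: (2)·f(k+1) = (1)·f(k) + (k + 3).
From deg A=0, deg B=0, deg C=1: d=1.
Match coefficients ⇒ f(k) = k + 1.
R(k) = B(k−1)·f(k)/C(k) = (k + 1)/(k + 3); s_k = R·t_k = 3*2**k*(-k - 1).
s_(k+1) − s_k = 3*2**k*(-k - 3) = t_k.
Σ_(k=1)^n t_k = s_(n+1) − s_(1) = (6*2**n*(-n - 2)) − (-12), i.e. -6*2**n*n - 12*2**n + 12.

S(n) = - 6 \cdot 2^{n} n - 12 \cdot 2^{n} + 12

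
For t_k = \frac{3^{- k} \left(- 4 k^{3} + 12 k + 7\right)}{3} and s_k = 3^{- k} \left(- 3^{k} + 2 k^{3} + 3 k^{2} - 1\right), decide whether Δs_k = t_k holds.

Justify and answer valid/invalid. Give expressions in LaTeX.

Valid — Δs_k = t_k.

s_(k+1) = (-3*3**k + 2*(k + 1)**3 + 3*(k + 1)**2 - 1)/(3*3**k)
s_(k+1) − s_k = (-4*k**3 + 12*k + 7)/(3*3**k)
(s_(k+1) − s_k) − t_k = 0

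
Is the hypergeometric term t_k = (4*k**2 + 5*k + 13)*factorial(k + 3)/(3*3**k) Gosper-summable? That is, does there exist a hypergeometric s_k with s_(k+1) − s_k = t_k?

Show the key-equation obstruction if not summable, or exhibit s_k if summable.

Yes. s_k = (4*k - 3)*factorial(k + 3)/3**k.

Ratio r(k) = (k + 4)*(5*k + 4*(k + 1)**2 + 18)/(3*(4*k**2 + 5*k + 13)).
Factor: A=k/3 + 4/3; B=1; C=k**2 + 5*k/4 + 13/4.
f must satisfy (k/3 + 4/3)·f(k+1) − (1)·f(k) = k**2 + 5*k/4 + 13/4.
Bound: deg f ≤ 1.
Solve for f: f(k) = 3*(4*k - 3)/4 (degree 1 ≤ 1).
Get s_k = R·t_k = (4*k - 3)*factorial(k + 3)/3**k with R(k) = B(k−1)f(k)/C(k) = 3*(4*k - 3)/(4*k**2 + 5*k + 13).
Verify: (4*k**2 + 5*k + 13)*factorial(k + 3)/(3*3**k) matches t_k.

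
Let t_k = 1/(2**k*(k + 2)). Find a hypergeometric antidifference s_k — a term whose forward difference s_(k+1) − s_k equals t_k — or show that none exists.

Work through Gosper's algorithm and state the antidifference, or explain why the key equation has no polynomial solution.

r(k) = (k + 2)/(2*(k + 3)) after simplifying.
A = k/2 + 1, B = k + 3, C = 1.
Need (k/2 + 1)·f(k+1) − (k + 2)·f(k) = 1.
d = -1 from the (1,1,0) case.
Bound -1 < 0, so the key equation has no polynomial solution.

no hypergeometric antidifference exists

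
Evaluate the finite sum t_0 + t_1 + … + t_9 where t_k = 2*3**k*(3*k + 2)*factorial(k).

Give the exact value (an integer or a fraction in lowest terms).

Step 1: r(k) = 3*(k + 1)*(3*k + 5)/(3*k + 2).
Normal form (A,B,C) = (3*k + 3, 1, k + 2/3).
Set up (3*k + 3)·f(k+1) − (1)·f(k) − (k + 2/3) = 0.
From deg A=1, deg B=0, deg C=1: d=0.
Solving with deg f ≤ 0: f(k) = 1/3.
So s_k = (B(k−1)f/C)·t_k = (1/(3*k + 2))·t_k = 2*3**k*factorial(k).
Δs = 2*3**k*(3*k + 2)*factorial(k), as required.
Telescoping: Σ = s_(10) − s_(0) = 428554022400 − (2) = 428554022398.

Σ = 428554022398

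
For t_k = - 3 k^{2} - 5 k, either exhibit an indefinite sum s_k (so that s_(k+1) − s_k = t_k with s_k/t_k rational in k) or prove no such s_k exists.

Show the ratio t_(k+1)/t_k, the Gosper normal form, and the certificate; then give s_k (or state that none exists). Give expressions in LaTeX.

t_(k+1)/t_k = (3*k**2 + 11*k + 8)/(k*(3*k + 5)).
So A=1 and B=1, with C=k**2 + 5*k/3.
Key eq: (1)·f(k+1) = (1)·f(k) + (k**2 + 5*k/3).
Degrees (0,0,2) ⇒ d ≤ 3.
Match coefficients ⇒ f(k) = k*(k - 1)*(k + 2)/3.
Get s_k = R·t_k = k*(-k**2 - k + 2) with R(k) = B(k−1)f(k)/C(k) = (k - 1)*(k + 2)/(3*k + 5).
Check: Δs_k = k*(-3*k - 5). ✓

s_k = k \left(- k^{2} - k + 2\right)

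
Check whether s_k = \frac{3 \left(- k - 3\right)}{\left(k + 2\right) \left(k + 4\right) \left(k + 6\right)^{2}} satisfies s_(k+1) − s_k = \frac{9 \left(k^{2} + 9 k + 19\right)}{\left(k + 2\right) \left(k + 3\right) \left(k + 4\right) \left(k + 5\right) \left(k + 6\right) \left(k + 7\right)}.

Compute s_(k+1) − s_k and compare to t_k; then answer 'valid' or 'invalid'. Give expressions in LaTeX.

Invalid: residual \frac{9 \left(- 4 k^{3} - 60 k^{2} - 290 k - 447\right)}{k^{8} + 40 k^{7} + 688 k^{6} + 6634 k^{5} + 39139 k^{4} + 144310 k^{3} + 323772 k^{2} + 402696 k + 211680} ≠ 0.

s_(k+1) = 3*(-k - 4)/((k + 3)*(k + 5)*(k + 7)**2)
s_(k+1) − s_k = 3*(-(k + 2)*(k + 4)**2*(k + 6)**2 + (k + 3)**2*(k + 5)*(k + 7)**2)/((k + 2)*(k + 3)*(k + 4)*(k + 5)*(k + 6)**2*(k + 7)**2)
(s_(k+1) − s_k) − t_k = 9*(-4*k**3 - 60*k**2 - 290*k - 447)/(k**8 + 40*k**7 + 688*k**6 + 6634*k**5 + 39139*k**4 + 144310*k**3 + 323772*k**2 + 402696*k + 211680)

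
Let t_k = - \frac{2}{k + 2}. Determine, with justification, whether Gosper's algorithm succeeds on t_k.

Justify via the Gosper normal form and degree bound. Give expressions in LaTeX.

No — key equation has no polynomial f.

Ratio r(k) = (k + 2)/(k + 3).
Normal form (A,B,C) = (k + 2, k + 3, 1).
Set up (k + 2)·f(k+1) − (k + 2)·f(k) − (1) = 0.
From deg A=1, deg B=1, deg C=0: d=0.
Put f(k) = c0: A·f(k+1) − B(k−1)·f(k) − C = -1; need -1 = 0 — inconsistent ⇒ no f, not summable.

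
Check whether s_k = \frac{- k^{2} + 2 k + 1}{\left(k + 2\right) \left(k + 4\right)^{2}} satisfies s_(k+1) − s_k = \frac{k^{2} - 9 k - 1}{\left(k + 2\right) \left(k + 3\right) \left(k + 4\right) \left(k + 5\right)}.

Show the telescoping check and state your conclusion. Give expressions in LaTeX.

Invalid: residual \frac{- 2 k^{3} + 2 k^{2} + 48 k + 9}{k^{6} + 23 k^{5} + 217 k^{4} + 1073 k^{3} + 2926 k^{2} + 4160 k + 2400} ≠ 0.

s_(k+1) = (2*k - (k + 1)**2 + 3)/((k + 3)*(k + 5)**2)
s_(k+1) − s_k = (k**4 - 2*k**3 - 60*k**2 - 141*k - 11)/(k**6 + 23*k**5 + 217*k**4 + 1073*k**3 + 2926*k**2 + 4160*k + 2400)
(s_(k+1) − s_k) − t_k = (-2*k**3 + 2*k**2 + 48*k + 9)/(k**6 + 23*k**5 + 217*k**4 + 1073*k**3 + 2926*k**2 + 4160*k + 2400)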